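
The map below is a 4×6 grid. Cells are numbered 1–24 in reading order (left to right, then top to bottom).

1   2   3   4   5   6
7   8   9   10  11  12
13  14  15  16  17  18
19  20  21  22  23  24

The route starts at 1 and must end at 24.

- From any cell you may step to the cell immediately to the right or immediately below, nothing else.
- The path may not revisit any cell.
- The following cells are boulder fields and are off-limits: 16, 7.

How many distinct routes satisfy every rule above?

17

A right/down-only route from 1 to 24 makes exactly 3 down-moves and 5 right-moves in some order.
With no other constraints that would be C(8,3) = 56 routes.
Subtract routes through each blocked cell (inclusion–exclusion for overlaps): − through 7: 21 − through 16: 30 + through 7&16: 12 → 17.
That gives 17 routes.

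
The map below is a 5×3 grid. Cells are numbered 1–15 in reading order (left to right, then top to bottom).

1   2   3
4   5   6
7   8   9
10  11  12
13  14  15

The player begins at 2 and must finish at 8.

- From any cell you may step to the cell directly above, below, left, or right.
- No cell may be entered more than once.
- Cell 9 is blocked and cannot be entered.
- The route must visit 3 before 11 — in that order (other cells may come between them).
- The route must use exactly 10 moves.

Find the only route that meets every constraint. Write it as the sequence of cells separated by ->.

2 -> 3 -> 6 -> 5 -> 4 -> 7 -> 10 -> 13 -> 14 -> 11 -> 8

The waypoints must appear in the order 3, 11, with no cell reused.
Route from 2: right to 3, down to 6, 2× left (reaching 4), 3× down (reaching 13), right to 14, 2× up (reaching 8) — 10 moves in all.
Check: order respected (3 at step 1, 11 at step 9); 10 moves as required.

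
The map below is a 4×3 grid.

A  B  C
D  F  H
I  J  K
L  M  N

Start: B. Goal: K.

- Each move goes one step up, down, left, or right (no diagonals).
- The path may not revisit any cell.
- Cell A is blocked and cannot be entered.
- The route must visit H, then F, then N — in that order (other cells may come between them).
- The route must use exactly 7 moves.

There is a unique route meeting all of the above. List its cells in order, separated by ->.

B -> C -> H -> F -> J -> M -> N -> K

The waypoints must appear in the order H, F, N, with no cell reused.
Route from B: right 1 to C, down 1 to H, left 1 to F, down 2 to M, right 1 to N, up 1 to K — 7 moves in all.
Check: order respected (H at step 2, F at step 3, N at step 6); 7 moves as required.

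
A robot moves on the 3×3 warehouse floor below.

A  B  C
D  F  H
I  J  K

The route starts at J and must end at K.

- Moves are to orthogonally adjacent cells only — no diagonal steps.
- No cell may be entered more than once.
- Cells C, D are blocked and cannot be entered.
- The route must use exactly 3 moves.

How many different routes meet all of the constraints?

Need simple routes of exactly 3 moves from J to K (Manhattan distance 1, so 1 moves are spent on a detour and 1 undoing it).
Enumerating: J F H K.
That gives 1 route.

1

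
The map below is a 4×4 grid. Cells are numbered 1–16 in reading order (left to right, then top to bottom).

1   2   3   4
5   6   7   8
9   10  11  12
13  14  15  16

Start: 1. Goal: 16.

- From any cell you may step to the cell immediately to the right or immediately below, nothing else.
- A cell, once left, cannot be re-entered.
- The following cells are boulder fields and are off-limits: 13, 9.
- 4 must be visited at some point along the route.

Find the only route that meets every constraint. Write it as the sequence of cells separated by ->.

1 -> 2 -> 3 -> 4 -> 8 -> 12 -> 16

Moves only go right or down, so the column and row indices never decrease.
Route from 1: 3× right (reaching 4), 3× down (reaching 16) — 6 moves in all.
Check: all required cells visited.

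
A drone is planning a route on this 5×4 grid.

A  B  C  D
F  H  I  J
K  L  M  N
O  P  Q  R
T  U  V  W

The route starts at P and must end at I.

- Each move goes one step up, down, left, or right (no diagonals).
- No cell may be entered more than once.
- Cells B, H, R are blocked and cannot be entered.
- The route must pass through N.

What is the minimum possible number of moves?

5

Any route passes through N somewhere between P and I. Summing Manhattan distances along the two legs (P → N → I) gives a lower bound of 3 + 2 = 5 moves.
A route of 5 moves achieves this: P → L → M → N → J → I.
Since 5 matches the lower bound, it is optimal.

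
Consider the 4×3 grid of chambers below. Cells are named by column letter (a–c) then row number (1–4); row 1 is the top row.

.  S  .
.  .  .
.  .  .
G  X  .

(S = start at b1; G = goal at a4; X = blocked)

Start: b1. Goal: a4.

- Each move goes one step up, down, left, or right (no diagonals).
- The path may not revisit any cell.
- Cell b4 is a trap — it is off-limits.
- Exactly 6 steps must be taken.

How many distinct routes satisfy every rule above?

Need simple routes of exactly 6 moves from b1 to a4 (Manhattan distance 4, so 1 moves are spent on a detour and 1 undoing it).
Enumerating: b1 b2 c2 c3 b3 a3 a4 | b1 a1 a2 b2 b3 a3 a4 | b1 c1 c2 c3 b3 a3 a4 | b1 c1 c2 b2 b3 a3 a4 | b1 c1 c2 b2 a2 a3 a4.
That gives 5 routes.

5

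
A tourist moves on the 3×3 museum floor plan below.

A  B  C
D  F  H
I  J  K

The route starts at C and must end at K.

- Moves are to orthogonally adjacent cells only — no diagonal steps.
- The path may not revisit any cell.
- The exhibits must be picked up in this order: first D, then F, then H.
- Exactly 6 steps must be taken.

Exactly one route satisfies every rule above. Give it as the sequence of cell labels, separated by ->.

C -> B -> A -> D -> F -> H -> K

The waypoints must appear in the order D, F, H, with no cell reused.
Route from C: left 2 to A, down 1 to D, right 2 to H, down 1 to K — 6 moves in all.
Check: order respected (D at step 3, F at step 4, H at step 5); 6 moves as required.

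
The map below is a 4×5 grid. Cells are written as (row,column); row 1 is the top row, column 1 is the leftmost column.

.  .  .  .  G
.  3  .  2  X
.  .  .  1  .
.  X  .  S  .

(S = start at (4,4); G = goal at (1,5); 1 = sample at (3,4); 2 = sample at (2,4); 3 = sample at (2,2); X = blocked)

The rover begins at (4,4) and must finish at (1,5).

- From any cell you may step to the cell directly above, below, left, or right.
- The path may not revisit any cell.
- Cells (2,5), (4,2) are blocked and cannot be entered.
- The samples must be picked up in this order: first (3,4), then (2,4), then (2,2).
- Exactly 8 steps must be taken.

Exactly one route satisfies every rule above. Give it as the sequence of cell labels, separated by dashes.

(4,4) - (3,4) - (2,4) - (2,3) - (2,2) - (1,2) - (1,3) - (1,4) - (1,5)

The waypoints must appear in the order (3,4), (2,4), (2,2), with no cell reused.
Route from (4,4): up 2 to (2,4), left 2 to (2,2), up 1 to (1,2), right 3 to (1,5) — 8 moves in all.
Check: order respected (1 at step 1, 2 at step 2, 3 at step 4); 8 moves as required.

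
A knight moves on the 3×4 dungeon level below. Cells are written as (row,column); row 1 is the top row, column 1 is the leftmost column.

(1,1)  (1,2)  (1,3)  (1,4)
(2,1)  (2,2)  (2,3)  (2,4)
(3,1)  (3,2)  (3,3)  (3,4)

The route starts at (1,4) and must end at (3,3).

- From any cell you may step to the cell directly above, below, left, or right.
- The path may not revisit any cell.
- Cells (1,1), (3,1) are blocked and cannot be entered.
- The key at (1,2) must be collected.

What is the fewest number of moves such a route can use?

5

Any route passes through (1,2) somewhere between (1,4) and (3,3). Summing Manhattan distances along the two legs ((1,4) → (1,2) → (3,3)) gives a lower bound of 2 + 3 = 5 moves.
A route of 5 moves achieves this: (1,4) → (1,3) → (1,2) → (2,2) → (3,2) → (3,3).
Since 5 matches the lower bound, it is optimal.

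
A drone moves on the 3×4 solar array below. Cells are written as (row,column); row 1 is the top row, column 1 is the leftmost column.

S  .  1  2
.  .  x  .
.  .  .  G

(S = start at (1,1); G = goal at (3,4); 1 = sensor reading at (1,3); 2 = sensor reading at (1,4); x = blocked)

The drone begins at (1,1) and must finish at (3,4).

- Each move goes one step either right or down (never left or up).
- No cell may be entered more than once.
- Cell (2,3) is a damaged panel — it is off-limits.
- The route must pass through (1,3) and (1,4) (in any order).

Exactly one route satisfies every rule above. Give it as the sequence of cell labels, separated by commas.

(1,1), (1,2), (1,3), (1,4), (2,4), (3,4)

Moves only go right or down, so the column and row indices never decrease.
Route from (1,1): 3× right (reaching (1,4)), 2× down (reaching (3,4)) — 5 moves in all.
Check: all required cells visited.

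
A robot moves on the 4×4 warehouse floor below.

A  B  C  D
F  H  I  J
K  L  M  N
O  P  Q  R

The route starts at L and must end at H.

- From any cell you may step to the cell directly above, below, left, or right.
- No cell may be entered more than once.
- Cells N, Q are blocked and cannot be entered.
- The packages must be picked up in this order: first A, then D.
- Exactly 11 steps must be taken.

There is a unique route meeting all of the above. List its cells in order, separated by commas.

L, P, O, K, F, A, B, C, D, J, I, H

The waypoints must appear in the order A, D, with no cell reused.
Route from L: down 1 to P, left 1 to O, up 3 to A, right 3 to D, down 1 to J, left 2 to H — 11 moves in all.
Check: order respected (A at step 5, D at step 8); 11 moves as required.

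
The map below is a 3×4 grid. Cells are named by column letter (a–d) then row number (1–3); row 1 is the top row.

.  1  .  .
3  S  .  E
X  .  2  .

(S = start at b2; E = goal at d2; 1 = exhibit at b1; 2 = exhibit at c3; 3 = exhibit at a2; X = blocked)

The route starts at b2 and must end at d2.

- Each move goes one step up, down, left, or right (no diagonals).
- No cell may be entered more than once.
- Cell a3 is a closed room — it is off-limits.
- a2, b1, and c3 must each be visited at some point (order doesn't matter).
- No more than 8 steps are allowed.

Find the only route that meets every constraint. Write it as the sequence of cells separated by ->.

The budget equals the shortest possible length, so every move has to be on a shortest route through the required cells.
Route from b2: left 1 to a2, up 1 to a1, right 2 to c1, down 2 to c3, right 1 to d3, up 1 to d2 — 8 moves in all.
Check: all required cells visited; 8 ≤ 8 moves.

b2 -> a2 -> a1 -> b1 -> c1 -> c2 -> c3 -> d3 -> d2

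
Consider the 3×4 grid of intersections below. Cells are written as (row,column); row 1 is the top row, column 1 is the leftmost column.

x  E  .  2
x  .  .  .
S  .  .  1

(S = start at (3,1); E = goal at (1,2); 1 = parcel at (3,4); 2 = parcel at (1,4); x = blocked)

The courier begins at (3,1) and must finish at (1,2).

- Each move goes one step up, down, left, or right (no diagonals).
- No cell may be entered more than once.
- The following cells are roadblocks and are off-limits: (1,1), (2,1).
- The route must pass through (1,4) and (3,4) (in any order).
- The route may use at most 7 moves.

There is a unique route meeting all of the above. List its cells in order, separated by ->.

(3,1) -> (3,2) -> (3,3) -> (3,4) -> (2,4) -> (1,4) -> (1,3) -> (1,2)

Any route must reach (1,4) and (3,4) and still end at (1,2) within 7 moves, so the order of the required stops is forced.
Route from (3,1): 3× right (reaching (3,4)), 2× up (reaching (1,4)), 2× left (reaching (1,2)) — 7 moves in all.
Check: all required cells visited; 7 ≤ 7 moves.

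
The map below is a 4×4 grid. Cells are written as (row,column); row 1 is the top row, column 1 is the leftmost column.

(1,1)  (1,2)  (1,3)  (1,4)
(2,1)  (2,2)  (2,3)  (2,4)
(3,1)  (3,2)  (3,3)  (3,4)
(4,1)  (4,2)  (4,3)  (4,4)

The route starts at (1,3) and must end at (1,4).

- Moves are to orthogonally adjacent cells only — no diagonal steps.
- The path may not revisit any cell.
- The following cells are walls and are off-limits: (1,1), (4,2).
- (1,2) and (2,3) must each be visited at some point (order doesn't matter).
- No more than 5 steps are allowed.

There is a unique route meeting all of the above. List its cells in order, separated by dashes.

(1,3) - (1,2) - (2,2) - (2,3) - (2,4) - (1,4)

The budget equals the shortest possible length, so every move has to be on a shortest route through the required cells.
Route from (1,3): left 1 to (1,2), down 1 to (2,2), right 2 to (2,4), up 1 to (1,4) — 5 moves in all.
Check: all required cells visited; 5 ≤ 5 moves.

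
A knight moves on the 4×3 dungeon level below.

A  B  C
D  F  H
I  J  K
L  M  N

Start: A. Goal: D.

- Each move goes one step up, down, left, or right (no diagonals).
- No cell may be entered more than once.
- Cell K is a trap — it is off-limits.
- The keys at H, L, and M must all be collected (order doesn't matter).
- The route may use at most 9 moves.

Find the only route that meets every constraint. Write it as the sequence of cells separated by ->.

A -> B -> C -> H -> F -> J -> M -> L -> I -> D

Any route must reach H, L, and M and still end at D within 9 moves, so the order of the required stops is forced.
Route from A: 2× right (reaching C), down to H, left to F, 2× down (reaching M), left to L, 2× up (reaching D) — 9 moves in all.
Check: all required cells visited; 9 ≤ 9 moves.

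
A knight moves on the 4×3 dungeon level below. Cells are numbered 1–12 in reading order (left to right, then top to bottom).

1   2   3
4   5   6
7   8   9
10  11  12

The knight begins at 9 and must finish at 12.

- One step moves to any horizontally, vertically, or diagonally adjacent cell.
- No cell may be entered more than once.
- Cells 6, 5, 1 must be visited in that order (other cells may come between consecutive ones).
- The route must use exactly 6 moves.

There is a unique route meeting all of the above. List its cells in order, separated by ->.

9 -> 6 -> 5 -> 1 -> 4 -> 8 -> 12

The waypoints must appear in the order 6, 5, 1, with no cell reused.
Route from 9: up to 6, left to 5, up-left to 1, down to 4, 2× down-right (reaching 12) — 6 moves in all.
Check: order respected (6 at step 1, 5 at step 2, 1 at step 3); 6 moves as required.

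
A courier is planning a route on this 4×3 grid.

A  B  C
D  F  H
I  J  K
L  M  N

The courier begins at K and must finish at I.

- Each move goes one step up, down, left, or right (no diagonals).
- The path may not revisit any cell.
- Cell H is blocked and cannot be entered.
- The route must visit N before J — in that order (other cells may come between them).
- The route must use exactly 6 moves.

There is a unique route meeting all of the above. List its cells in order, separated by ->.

The waypoints must appear in the order N, J, with no cell reused.
Route from K: down to N, left to M, 2× up (reaching F), left to D, down to I — 6 moves in all.
Check: order respected (N at step 1, J at step 3); 6 moves as required.

K -> N -> M -> J -> F -> D -> I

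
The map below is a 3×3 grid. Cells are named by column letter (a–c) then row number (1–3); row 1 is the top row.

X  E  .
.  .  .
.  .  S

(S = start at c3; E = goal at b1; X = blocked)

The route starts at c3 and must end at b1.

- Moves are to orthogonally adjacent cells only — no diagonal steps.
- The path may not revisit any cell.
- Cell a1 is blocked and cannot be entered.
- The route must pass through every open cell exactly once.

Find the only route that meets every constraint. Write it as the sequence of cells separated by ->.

Need to visit all 8 open cells exactly once, starting at c3 and ending at b1.
Cell a2 has only two open neighbours (a3 and b2), so the path must pass straight through it: one of those is the cell it's entered from and the other is where it exits.
Route from c3: left 2 to a3, up 1 to a2, right 2 to c2, up 1 to c1, left 1 to b1 — 7 moves in all.
Check: all 8 open cells covered.

c3 -> b3 -> a3 -> a2 -> b2 -> c2 -> c1 -> b1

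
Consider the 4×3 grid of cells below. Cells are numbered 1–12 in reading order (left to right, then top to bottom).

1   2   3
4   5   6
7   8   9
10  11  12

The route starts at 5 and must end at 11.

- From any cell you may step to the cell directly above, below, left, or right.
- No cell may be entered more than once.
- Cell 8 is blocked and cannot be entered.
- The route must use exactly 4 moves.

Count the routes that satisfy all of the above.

Need simple routes of exactly 4 moves from 5 to 11 (Manhattan distance 2, so 1 moves are spent on a detour and 1 undoing it).
Enumerating: 5 4 7 10 11 | 5 6 9 12 11.
That gives 2 routes.

2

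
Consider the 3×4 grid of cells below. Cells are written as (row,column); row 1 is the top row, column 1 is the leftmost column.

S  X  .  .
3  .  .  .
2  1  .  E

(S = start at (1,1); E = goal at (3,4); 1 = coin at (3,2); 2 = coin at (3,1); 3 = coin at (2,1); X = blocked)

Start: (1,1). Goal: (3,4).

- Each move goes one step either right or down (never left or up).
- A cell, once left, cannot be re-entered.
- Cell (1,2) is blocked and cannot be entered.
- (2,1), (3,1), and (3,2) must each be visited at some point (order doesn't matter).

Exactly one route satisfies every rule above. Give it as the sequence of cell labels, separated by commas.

Moves only go right or down, so the column and row indices never decrease.
Route from (1,1): 2× down (reaching (3,1)), 3× right (reaching (3,4)) — 5 moves in all.
Check: all required cells visited.

(1,1), (2,1), (3,1), (3,2), (3,3), (3,4)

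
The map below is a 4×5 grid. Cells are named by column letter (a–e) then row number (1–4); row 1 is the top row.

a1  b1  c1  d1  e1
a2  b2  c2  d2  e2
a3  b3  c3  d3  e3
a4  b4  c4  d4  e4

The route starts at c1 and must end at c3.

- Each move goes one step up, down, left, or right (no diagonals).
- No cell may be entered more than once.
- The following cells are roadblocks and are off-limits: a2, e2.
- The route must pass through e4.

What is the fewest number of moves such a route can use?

8

Any route passes through e4 somewhere between c1 and c3. Summing Manhattan distances along the two legs (c1 → e4 → c3) gives a lower bound of 5 + 3 = 8 moves.
A route of 8 moves achieves this: c1 → c2 → d2 → d3 → e3 → e4 → d4 → c4 → c3.
Since 8 matches the lower bound, it is optimal.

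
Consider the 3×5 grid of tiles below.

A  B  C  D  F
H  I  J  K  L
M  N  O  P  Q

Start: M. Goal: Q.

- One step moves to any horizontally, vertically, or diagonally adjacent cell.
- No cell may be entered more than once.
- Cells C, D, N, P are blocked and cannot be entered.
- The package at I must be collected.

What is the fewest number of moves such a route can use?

4

Any route passes through I somewhere between M and Q. Summing Chebyshev distances along the two legs (M → I → Q) gives a lower bound of 1 + 3 = 4 moves.
A route of 4 moves achieves this: M → I → J → K → Q.
Since 4 matches the lower bound, it is optimal.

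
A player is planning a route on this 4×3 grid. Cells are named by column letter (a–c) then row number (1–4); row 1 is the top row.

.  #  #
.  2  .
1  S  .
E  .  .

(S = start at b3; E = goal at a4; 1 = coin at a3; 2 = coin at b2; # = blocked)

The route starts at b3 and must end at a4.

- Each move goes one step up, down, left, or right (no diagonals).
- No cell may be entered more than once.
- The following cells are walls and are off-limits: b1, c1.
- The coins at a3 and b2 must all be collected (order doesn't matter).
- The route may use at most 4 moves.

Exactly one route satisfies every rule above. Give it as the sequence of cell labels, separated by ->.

b3 -> b2 -> a2 -> a3 -> a4

The 4-move cap with required stops at a3, b2 leaves no slack for detours.
Route from b3: up to b2, left to a2, 2× down (reaching a4) — 4 moves in all.
Check: all required cells visited; 4 ≤ 4 moves.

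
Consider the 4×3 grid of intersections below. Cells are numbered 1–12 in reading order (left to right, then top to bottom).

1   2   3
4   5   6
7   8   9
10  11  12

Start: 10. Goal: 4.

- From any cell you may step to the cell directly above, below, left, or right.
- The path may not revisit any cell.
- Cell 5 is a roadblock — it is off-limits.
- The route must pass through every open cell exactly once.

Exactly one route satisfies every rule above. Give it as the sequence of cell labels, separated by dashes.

10 - 7 - 8 - 11 - 12 - 9 - 6 - 3 - 2 - 1 - 4

Need to visit all 11 open cells exactly once, starting at 10 and ending at 4.
Route from 10: up 1 to 7, right 1 to 8, down 1 to 11, right 1 to 12, up 3 to 3, left 2 to 1, down 1 to 4 — 10 moves in all.
Check: all 11 open cells covered.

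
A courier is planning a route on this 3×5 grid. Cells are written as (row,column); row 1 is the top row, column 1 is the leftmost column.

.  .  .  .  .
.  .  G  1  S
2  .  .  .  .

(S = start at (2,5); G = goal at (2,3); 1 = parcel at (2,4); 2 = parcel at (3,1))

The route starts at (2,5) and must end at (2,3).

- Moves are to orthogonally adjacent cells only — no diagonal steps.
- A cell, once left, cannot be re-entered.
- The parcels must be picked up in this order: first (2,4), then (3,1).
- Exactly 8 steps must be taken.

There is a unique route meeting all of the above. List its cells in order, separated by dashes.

(2,5) - (2,4) - (3,4) - (3,3) - (3,2) - (3,1) - (2,1) - (2,2) - (2,3)

The waypoints must appear in the order (2,4), (3,1), with no cell reused.
Route from (2,5): left 1 to (2,4), down 1 to (3,4), left 3 to (3,1), up 1 to (2,1), right 2 to (2,3) — 8 moves in all.
Check: order respected (1 at step 1, 2 at step 5); 8 moves as required.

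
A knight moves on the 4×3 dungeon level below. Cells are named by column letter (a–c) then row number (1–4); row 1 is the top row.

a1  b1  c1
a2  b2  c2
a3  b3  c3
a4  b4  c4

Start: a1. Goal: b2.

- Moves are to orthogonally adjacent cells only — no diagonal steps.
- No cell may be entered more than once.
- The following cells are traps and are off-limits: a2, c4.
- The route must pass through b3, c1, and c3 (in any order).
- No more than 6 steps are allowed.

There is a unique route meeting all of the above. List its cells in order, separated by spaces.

a1 b1 c1 c2 c3 b3 b2

The 6-move cap with required stops at b3, c1, c3 leaves no slack for detours.
Route from a1: right 2 to c1, down 2 to c3, left 1 to b3, up 1 to b2 — 6 moves in all.
Check: all required cells visited; 6 ≤ 6 moves.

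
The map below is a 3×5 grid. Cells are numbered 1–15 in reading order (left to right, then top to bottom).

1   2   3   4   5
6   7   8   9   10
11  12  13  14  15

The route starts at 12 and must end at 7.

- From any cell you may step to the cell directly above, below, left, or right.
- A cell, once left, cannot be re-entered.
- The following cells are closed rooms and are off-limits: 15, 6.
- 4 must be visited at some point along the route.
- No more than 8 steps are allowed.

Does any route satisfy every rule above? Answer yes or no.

One route that works: 12 → 13 → 8 → 9 → 4 → 3 → 2 → 7.

yes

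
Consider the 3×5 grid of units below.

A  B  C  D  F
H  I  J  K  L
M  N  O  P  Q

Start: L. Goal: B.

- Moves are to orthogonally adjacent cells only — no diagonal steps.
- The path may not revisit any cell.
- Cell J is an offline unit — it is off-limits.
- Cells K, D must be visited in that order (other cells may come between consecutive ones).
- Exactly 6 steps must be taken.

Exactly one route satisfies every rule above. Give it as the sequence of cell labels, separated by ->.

L -> Q -> P -> K -> D -> C -> B

The waypoints must appear in the order K, D, with no cell reused.
Route from L: down 1 to Q, left 1 to P, up 2 to D, left 2 to B — 6 moves in all.
Check: order respected (K at step 3, D at step 4); 6 moves as required.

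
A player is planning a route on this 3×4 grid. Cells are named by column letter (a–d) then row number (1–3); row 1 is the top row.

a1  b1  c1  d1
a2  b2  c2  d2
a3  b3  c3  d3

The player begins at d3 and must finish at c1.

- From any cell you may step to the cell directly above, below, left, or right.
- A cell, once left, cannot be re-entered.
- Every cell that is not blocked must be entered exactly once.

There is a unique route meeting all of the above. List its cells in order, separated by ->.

d3 -> c3 -> b3 -> a3 -> a2 -> a1 -> b1 -> b2 -> c2 -> d2 -> d1 -> c1

Need to visit all 12 open cells exactly once, starting at d3 and ending at c1.
Cell a3 has only two open neighbours (a2 and b3), so the path must pass straight through it: one of those is the cell it's entered from and the other is where it exits.
Route from d3: left 3 to a3, up 2 to a1, right 1 to b1, down 1 to b2, right 2 to d2, up 1 to d1, left 1 to c1 — 11 moves in all.
Check: all 12 open cells covered.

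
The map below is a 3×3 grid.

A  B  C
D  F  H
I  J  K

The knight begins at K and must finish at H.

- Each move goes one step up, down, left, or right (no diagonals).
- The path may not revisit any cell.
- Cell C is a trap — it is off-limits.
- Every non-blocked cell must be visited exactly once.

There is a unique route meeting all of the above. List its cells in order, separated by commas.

Need to visit all 8 open cells exactly once, starting at K and ending at H.
Cell I has only two open neighbours (D and J), so the path must pass straight through it: one of those is the cell it's entered from and the other is where it exits.
Route from K: left 2 to I, up 2 to A, right 1 to B, down 1 to F, right 1 to H — 7 moves in all.
Check: all 8 open cells covered.

K, J, I, D, A, B, F, H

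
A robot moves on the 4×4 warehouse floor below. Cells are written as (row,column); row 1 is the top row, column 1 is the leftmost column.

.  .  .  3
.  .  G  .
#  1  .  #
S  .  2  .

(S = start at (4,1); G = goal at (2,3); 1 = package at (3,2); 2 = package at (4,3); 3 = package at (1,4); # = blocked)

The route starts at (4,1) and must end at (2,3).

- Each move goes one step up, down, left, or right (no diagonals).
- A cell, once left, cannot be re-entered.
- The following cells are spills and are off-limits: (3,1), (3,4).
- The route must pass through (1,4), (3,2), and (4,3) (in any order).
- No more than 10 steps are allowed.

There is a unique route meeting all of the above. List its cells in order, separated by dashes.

(4,1) - (4,2) - (4,3) - (3,3) - (3,2) - (2,2) - (1,2) - (1,3) - (1,4) - (2,4) - (2,3)

The budget equals the shortest possible length, so every move has to be on a shortest route through the required cells.
Route from (4,1): 2× right (reaching (4,3)), up to (3,3), left to (3,2), 2× up (reaching (1,2)), 2× right (reaching (1,4)), down to (2,4), left to (2,3) — 10 moves in all.
Check: all required cells visited; 10 ≤ 10 moves.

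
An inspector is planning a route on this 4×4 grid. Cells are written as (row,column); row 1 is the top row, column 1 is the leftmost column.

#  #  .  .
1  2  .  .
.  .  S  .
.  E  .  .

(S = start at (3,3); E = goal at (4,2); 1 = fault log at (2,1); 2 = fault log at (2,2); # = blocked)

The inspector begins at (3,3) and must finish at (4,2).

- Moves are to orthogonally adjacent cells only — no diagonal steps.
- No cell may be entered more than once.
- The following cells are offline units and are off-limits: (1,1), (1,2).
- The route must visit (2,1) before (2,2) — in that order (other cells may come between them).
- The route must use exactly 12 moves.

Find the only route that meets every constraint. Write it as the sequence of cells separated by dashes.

(3,3) - (3,2) - (3,1) - (2,1) - (2,2) - (2,3) - (1,3) - (1,4) - (2,4) - (3,4) - (4,4) - (4,3) - (4,2)

The waypoints must appear in the order (2,1), (2,2), with no cell reused.
Route from (3,3): left 2 to (3,1), up 1 to (2,1), right 2 to (2,3), up 1 to (1,3), right 1 to (1,4), down 3 to (4,4), left 2 to (4,2) — 12 moves in all.
Check: order respected (1 at step 3, 2 at step 4); 12 moves as required.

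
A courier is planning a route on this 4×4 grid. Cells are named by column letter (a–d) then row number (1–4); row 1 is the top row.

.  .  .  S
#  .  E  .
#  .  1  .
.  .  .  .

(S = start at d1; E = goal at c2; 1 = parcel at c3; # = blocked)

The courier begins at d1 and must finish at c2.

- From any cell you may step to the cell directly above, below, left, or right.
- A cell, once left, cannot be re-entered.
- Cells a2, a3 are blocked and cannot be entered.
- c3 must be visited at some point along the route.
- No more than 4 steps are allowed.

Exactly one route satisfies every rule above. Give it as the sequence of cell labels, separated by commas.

Any route must reach c3 and still end at c2 within 4 moves, so the order of the required stops is forced.
Route from d1: down 2 to d3, left 1 to c3, up 1 to c2 — 4 moves in all.
Check: all required cells visited; 4 ≤ 4 moves.

d1, d2, d3, c3, c2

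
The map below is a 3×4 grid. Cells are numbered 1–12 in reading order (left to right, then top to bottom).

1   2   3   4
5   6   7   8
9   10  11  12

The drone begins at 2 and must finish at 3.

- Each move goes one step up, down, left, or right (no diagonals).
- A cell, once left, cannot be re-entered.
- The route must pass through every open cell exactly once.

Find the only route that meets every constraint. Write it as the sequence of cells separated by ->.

2 -> 1 -> 5 -> 9 -> 10 -> 6 -> 7 -> 11 -> 12 -> 8 -> 4 -> 3

Need to visit all 12 open cells exactly once, starting at 2 and ending at 3.
Route from 2: left to 1, 2× down (reaching 9), right to 10, up to 6, right to 7, down to 11, right to 12, 2× up (reaching 4), left to 3 — 11 moves in all.
Check: all 12 open cells covered.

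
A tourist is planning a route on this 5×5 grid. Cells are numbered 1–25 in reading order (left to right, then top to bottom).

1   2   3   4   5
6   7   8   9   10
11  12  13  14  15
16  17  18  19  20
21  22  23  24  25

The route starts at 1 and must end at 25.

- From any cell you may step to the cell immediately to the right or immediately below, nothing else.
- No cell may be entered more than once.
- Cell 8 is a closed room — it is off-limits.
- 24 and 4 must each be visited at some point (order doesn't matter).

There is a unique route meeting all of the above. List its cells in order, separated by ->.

1 -> 2 -> 3 -> 4 -> 9 -> 14 -> 19 -> 24 -> 25

Moves only go right or down, so the column and row indices never decrease.
Route from 1: 3× right (reaching 4), 4× down (reaching 24), right to 25 — 8 moves in all.
Check: all required cells visited.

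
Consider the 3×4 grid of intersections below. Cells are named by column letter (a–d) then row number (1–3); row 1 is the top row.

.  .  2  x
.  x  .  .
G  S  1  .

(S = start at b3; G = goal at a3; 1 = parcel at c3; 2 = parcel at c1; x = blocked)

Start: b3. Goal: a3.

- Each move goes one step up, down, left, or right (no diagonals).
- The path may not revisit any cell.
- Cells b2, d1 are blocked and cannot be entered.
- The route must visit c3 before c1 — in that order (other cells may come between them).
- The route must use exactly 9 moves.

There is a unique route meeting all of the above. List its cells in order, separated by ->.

b3 -> c3 -> d3 -> d2 -> c2 -> c1 -> b1 -> a1 -> a2 -> a3

The waypoints must appear in the order c3, c1, with no cell reused.
Route from b3: 2× right (reaching d3), up to d2, left to c2, up to c1, 2× left (reaching a1), 2× down (reaching a3) — 9 moves in all.
Check: order respected (1 at step 1, 2 at step 5); 9 moves as required.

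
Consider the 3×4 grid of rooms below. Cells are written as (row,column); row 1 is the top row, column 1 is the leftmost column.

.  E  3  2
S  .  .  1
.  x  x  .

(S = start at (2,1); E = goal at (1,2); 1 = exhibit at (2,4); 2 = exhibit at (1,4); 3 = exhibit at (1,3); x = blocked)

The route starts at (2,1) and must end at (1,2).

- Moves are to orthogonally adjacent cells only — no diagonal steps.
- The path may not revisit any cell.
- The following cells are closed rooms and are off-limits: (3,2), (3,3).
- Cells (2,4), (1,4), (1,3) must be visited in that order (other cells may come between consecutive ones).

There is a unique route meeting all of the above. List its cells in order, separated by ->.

(2,1) -> (2,2) -> (2,3) -> (2,4) -> (1,4) -> (1,3) -> (1,2)

The waypoints must appear in the order (2,4), (1,4), (1,3), with no cell reused.
Route from (2,1): right 3 to (2,4), up 1 to (1,4), left 2 to (1,2) — 6 moves in all.
Check: order respected (1 at step 3, 2 at step 4, 3 at step 5).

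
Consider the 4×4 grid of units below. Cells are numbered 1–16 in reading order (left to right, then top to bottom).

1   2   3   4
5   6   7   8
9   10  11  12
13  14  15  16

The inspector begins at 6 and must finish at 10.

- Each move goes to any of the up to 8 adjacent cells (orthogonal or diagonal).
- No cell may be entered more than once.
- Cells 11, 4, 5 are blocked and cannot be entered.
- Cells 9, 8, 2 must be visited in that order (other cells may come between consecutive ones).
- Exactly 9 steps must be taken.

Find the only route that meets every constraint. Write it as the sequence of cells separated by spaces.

The waypoints must appear in the order 9, 8, 2, with no cell reused.
Route from 6: down-left to 9, down-right to 14, right to 15, up-right to 12, up to 8, up-left to 3, left to 2, down-right to 7, down-left to 10 — 9 moves in all.
Check: order respected (9 at step 1, 8 at step 5, 2 at step 7); 9 moves as required.

6 9 14 15 12 8 3 2 7 10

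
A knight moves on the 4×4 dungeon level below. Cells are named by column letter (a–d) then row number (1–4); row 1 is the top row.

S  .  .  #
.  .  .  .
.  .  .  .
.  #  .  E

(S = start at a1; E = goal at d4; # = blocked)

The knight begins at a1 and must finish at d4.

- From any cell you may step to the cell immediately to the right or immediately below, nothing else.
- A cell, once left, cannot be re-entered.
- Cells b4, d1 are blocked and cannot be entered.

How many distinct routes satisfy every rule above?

A right/down-only route from a1 to d4 makes exactly 3 down-moves and 3 right-moves in some order.
With no other constraints that would be C(6,3) = 20 routes.
Subtract routes through each blocked cell (inclusion–exclusion for overlaps): − through d1: 1 − through b4: 4 → 15.
That gives 15 routes.

15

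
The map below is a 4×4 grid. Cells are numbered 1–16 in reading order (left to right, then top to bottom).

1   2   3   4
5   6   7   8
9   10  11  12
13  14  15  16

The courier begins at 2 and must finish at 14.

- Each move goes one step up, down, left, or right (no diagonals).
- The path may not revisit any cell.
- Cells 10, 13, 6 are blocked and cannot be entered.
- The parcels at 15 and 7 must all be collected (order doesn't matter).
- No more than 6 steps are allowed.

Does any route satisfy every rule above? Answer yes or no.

yes

One route that works: 2 → 3 → 7 → 11 → 15 → 14.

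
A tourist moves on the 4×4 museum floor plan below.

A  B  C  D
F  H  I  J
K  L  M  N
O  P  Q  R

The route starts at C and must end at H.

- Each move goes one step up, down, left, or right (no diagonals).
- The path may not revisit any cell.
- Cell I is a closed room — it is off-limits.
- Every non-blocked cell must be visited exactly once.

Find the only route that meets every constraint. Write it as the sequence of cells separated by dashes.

Need to visit all 15 open cells exactly once, starting at C and ending at H.
Cell D has only two open neighbours (J and C), so the path must pass straight through it: one of those is the cell it's entered from and the other is where it exits.
Route from C: right 1 to D, down 3 to R, left 1 to Q, up 1 to M, left 1 to L, down 1 to P, left 1 to O, up 3 to A, right 1 to B, down 1 to H — 14 moves in all.
Check: all 15 open cells covered.

C - D - J - N - R - Q - M - L - P - O - K - F - A - B - H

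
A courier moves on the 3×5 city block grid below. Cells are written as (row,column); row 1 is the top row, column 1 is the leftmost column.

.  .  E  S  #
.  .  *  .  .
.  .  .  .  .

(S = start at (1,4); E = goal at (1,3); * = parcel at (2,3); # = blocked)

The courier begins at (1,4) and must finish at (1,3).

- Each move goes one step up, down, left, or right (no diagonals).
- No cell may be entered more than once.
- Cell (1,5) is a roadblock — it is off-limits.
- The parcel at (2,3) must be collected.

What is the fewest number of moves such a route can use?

Any route passes through (2,3) somewhere between (1,4) and (1,3). Summing Manhattan distances along the two legs ((1,4) → (2,3) → (1,3)) gives a lower bound of 2 + 1 = 3 moves.
A route of 3 moves achieves this: (1,4) → (2,4) → (2,3) → (1,3).
Since 3 matches the lower bound, it is optimal.

3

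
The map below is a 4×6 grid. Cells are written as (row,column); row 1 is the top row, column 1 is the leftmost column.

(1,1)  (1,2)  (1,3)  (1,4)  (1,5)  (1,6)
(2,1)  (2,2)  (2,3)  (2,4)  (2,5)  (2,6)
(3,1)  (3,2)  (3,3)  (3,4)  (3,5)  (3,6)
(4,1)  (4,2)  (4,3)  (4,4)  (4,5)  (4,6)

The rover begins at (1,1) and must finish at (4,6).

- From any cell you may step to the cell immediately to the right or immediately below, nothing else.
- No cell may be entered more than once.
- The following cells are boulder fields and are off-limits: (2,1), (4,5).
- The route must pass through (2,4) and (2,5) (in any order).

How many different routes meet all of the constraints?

6

A right/down-only route from (1,1) to (4,6) makes exactly 3 down-moves and 5 right-moves in some order.
With no other constraints that would be C(8,3) = 56 routes.
A monotone route can only reach the required cells in the order (2,4), (2,5), so split there and multiply the segment counts (each segment already excludes blocked cells): (1,1)→(2,4): 3; (2,4)→(2,5): 1; (2,5)→(4,6): 2; product = 6.
That gives 6 routes.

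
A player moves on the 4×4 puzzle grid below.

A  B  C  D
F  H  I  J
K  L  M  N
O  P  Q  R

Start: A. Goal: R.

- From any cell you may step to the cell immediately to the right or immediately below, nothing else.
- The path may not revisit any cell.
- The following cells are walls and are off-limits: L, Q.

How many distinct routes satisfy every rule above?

A right/down-only route from A to R makes exactly 3 down-moves and 3 right-moves in some order.
With no other constraints that would be C(6,3) = 20 routes.
Subtract routes through each blocked cell (inclusion–exclusion for overlaps): − through L: 9 − through Q: 10 + through L&Q: 6 → 7.
That gives 7 routes.

7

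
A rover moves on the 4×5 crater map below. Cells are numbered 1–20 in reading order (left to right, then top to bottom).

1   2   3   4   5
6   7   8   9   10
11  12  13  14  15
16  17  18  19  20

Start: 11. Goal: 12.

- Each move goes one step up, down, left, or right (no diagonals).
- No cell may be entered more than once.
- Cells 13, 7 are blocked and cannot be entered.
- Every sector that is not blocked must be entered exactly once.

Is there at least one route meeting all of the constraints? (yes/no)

no

Colour the cells like a checkerboard: each orthogonal step flips colour, so a Hamiltonian route alternates colours. Here there are 8 cells of one colour and 10 of the other, with start on the opposite colour to the goal — the counts and endpoints can't be arranged into an alternating sequence of length 18, so no Hamiltonian route exists.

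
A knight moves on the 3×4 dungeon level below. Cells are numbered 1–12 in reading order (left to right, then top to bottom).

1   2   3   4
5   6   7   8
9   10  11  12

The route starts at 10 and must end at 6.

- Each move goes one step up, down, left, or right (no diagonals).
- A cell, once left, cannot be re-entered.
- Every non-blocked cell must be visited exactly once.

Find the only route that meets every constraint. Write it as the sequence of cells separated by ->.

Need to visit all 12 open cells exactly once, starting at 10 and ending at 6.
Cell 12 has only two open neighbours (8 and 11), so the path must pass straight through it: one of those is the cell it's entered from and the other is where it exits.
Route from 10: left 1 to 9, up 2 to 1, right 3 to 4, down 2 to 12, left 1 to 11, up 1 to 7, left 1 to 6 — 11 moves in all.
Check: all 12 open cells covered.

10 -> 9 -> 5 -> 1 -> 2 -> 3 -> 4 -> 8 -> 12 -> 11 -> 7 -> 6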